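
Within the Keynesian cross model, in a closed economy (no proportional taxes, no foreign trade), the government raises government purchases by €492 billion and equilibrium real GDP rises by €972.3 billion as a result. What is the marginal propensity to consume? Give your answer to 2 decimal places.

Implied spending multiplier k = ΔY/ΔG = 972.3/492 ≈ 1.9762.
Since k = 1/(1 − MPC), MPC = 1 − 1/k = 1 − ΔG/ΔY = 1 − 492/972.3 ≈ 0.49.

0.49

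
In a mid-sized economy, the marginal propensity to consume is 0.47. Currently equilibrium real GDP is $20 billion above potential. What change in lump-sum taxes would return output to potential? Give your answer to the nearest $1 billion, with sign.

Spending multiplier = 1/(1 − MPC) = 1/(1 − 0.47) = 1/0.53 ≈ 1.887.
Tax multiplier = −c·k = −0.47/0.53 ≈ −0.887. Need ΔY = −$20 billion, so ΔT = ΔY/(−c·k) = −(−$20 billion) × 0.53 / 0.47 ≈ +$23 billion.
The government should raise lump-sum taxes by $23 billion.

+$23 billion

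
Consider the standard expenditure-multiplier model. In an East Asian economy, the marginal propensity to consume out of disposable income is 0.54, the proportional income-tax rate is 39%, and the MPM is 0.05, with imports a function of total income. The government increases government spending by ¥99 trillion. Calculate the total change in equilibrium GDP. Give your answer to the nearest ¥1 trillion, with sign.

Spending multiplier = 1/(1 − c(1−t) + m) = 1/(1 − 0.54×0.61 + 0.05) = 1/0.7206 ≈ 1.388.
ΔY = k × ΔG = (+¥99 trillion) / 0.7206 ≈ +¥137 trillion.

+¥137 trillion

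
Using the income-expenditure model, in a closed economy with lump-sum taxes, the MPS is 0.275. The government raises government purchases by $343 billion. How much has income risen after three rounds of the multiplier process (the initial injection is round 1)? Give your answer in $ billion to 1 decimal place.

$772.0 billion

MPC = 1 − MPS = 1 − 0.275 = 0.725.
Round 1 adds ΔG = $343 billion; each later round is MPC = 0.725 times the previous.
After 3 rounds: 343 + 248.675 + 180.289375 = ΔG·(1 − c^3)/(1 − c) = 343 × (1 − 0.381078125)/0.275 ≈ $772 billion.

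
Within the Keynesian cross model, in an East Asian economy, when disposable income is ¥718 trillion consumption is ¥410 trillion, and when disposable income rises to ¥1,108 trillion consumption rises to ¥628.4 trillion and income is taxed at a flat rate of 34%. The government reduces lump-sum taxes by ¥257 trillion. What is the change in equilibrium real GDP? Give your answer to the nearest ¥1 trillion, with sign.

+¥228 trillion

MPC = ΔC/ΔYd = (628.4 − 410)/(1,108 − 718) = 218.4/390 = 0.56.
A lump-sum tax change of −¥257 trillion shifts disposable income by +¥257 trillion; first-round consumption changes by −c × ΔT = −0.56 × (−¥257 trillion) = +¥143.92 trillion.
Expenditure multiplier = 1/(1 − c(1−t)) = 1/(1 − 0.56×0.66) = 1/0.6304 ≈ 1.586.
The tax multiplier is −c × k ≈ −0.888, so ΔY = k × (−c·ΔT) = (+¥143.92 trillion) / 0.6304 ≈ +¥228 trillion.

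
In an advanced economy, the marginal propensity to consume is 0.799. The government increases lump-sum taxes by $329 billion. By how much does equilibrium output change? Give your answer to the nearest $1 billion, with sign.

−$1,308 billion

A lump-sum tax change of +$329 billion shifts disposable income by −$329 billion; first-round consumption changes by −c × ΔT = −0.799 × (+$329 billion) = −$262.871 billion.
Expenditure multiplier = 1/(1 − MPC) = 1/(1 − 0.799) = 1/0.201 ≈ 4.975.
The tax multiplier is −c × k ≈ −3.975, so ΔY = k × (−c·ΔT) = (−$262.871 billion) / 0.201 ≈ −$1,308 billion.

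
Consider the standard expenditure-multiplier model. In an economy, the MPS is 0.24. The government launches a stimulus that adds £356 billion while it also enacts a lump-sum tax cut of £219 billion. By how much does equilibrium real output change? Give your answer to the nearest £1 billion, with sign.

MPC = 1 − MPS = 1 − 0.24 = 0.76.
Expenditure multiplier = 1/(1 − MPC) = 1/(1 − 0.76) = 1/0.24 ≈ 4.167.
ΔG contributes k·ΔG = (+£356 billion) / 0.24 ≈ +£1,483.3 billion.
ΔT of −£219 billion changes first-round spending by −c·ΔT = +£166.44 billion, contributing k·(−c·ΔT) = (+£166.44 billion) / 0.24 = +£693.5 billion.
Net ΔY = k(ΔG − c·ΔT) = (+£522.44 billion) / 0.24 ≈ +£2,177 billion.

+£2,177 billion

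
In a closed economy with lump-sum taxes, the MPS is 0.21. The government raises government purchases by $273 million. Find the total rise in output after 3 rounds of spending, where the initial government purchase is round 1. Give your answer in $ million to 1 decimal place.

MPC = 1 − MPS = 1 − 0.21 = 0.79.
Round 1 adds ΔG = $273 million; each later round is MPC = 0.79 times the previous.
After 3 rounds: 273 + 215.67 + 170.3793 = ΔG·(1 − c^3)/(1 − c) = 273 × (1 − 0.493039)/0.21 ≈ $659 million.

$659.0 million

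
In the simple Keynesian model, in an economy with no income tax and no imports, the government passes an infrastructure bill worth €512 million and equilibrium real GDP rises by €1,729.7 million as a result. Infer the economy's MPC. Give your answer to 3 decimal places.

Implied spending multiplier k = ΔY/ΔG = 1,729.7/512 ≈ 3.3783.
Since k = 1/(1 − MPC), MPC = 1 − 1/k = 1 − ΔG/ΔY = 1 − 512/1,729.7 ≈ 0.704.

0.704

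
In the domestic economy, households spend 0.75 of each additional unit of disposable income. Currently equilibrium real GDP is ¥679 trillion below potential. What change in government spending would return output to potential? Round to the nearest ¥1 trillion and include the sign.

+¥170 trillion

Spending multiplier = 1/(1 − MPC) = 1/(1 − 0.75) = 1/0.25 = 4.
Need ΔY = +¥679 trillion, so ΔG = ΔY/k = (+¥679 trillion) × 0.25 ≈ +¥170 trillion.
The government should increase government spending by ¥170 trillion.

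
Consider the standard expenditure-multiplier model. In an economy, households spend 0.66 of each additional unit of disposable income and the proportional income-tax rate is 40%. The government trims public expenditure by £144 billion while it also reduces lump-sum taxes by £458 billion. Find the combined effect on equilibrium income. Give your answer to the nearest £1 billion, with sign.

+£262 billion

Expenditure multiplier = 1/(1 − c(1−t)) = 1/(1 − 0.66×0.6) = 1/0.604 ≈ 1.656.
ΔG contributes k·ΔG = (−£144 billion) / 0.604 ≈ −£238.4 billion.
ΔT of −£458 billion changes first-round spending by −c·ΔT = +£302.28 billion, contributing k·(−c·ΔT) = (+£302.28 billion) / 0.604 ≈ +£500.5 billion.
Net ΔY = k(ΔG − c·ΔT) = (+£158.28 billion) / 0.604 ≈ +£262 billion.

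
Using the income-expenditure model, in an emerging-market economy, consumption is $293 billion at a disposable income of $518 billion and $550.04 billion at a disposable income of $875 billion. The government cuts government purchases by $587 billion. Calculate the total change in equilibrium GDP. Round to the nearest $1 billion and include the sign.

MPC = ΔC/ΔYd = (550.04 − 293)/(875 − 518) = 257.04/357 = 0.72.
Expenditure multiplier = 1/(1 − MPC) = 1/(1 − 0.72) = 1/0.28 ≈ 3.571.
ΔY = k × ΔG = (−$587 billion) / 0.28 ≈ −$2,096 billion.

−$2,096 billion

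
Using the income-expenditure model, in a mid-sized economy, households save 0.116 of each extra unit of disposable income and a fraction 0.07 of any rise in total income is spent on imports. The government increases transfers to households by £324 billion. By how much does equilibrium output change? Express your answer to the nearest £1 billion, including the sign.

MPC = 1 − MPS = 1 − 0.116 = 0.884.
The transfer change shifts disposable income by +£324 billion, so first-round consumption changes by c·ΔTR = 0.884 × (+£324 billion) = +£286.416 billion.
Expenditure multiplier = 1/(1 − c + m) = 1/(1 − 0.884 + 0.07) = 1/0.186 ≈ 5.376.
The transfer multiplier is c × k ≈ 4.753, so ΔY = k × (c·ΔTR) = (+£286.416 billion) / 0.186 ≈ +£1,540 billion.

+£1,540 billion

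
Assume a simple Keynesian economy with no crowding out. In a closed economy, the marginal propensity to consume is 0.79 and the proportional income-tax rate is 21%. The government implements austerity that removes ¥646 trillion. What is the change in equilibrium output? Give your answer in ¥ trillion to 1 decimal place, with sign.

Expenditure multiplier = 1/(1 − c(1−t)) = 1/(1 − 0.79×0.79) = 1/0.3759 ≈ 2.66.
ΔY = k × ΔG = (−¥646 trillion) / 0.3759 ≈ −¥1,718.5 trillion.

−¥1,718.5 trillion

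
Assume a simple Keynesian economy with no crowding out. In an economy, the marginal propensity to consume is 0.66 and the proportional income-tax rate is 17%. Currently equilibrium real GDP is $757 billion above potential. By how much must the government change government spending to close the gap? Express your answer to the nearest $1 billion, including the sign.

−$342 billion

Spending multiplier = 1/(1 − c(1−t)) = 1/(1 − 0.66×0.83) = 1/0.4522 ≈ 2.211.
Need ΔY = −$757 billion, so ΔG = ΔY/k = (−$757 billion) × 0.4522 ≈ −$342 billion.
The government should cut government spending by $342 billion.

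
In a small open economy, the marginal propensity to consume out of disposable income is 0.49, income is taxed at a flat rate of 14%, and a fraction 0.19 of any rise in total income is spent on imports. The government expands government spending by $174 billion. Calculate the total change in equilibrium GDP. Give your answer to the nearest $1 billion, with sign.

Government-spending multiplier = 1/(1 − c(1−t) + m) = 1/(1 − 0.49×0.86 + 0.19) = 1/0.7686 ≈ 1.301.
ΔY = k × ΔG = (+$174 billion) / 0.7686 ≈ +$226 billion.

+$226 billion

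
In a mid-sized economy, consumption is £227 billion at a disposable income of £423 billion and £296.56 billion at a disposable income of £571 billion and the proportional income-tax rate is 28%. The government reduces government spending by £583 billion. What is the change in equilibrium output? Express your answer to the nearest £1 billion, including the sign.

MPC = ΔC/ΔYd = (296.56 − 227)/(571 − 423) = 69.56/148 = 0.47.
Government-spending multiplier = 1/(1 − c(1−t)) = 1/(1 − 0.47×0.72) = 1/0.6616 ≈ 1.511.
ΔY = k × ΔG = (−£583 billion) / 0.6616 ≈ −£881 billion.

−£881 billion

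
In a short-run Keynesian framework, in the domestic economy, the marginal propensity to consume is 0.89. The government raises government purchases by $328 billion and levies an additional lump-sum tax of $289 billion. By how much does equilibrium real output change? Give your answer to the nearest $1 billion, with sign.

+$644 billion

Expenditure multiplier = 1/(1 − MPC) = 1/(1 − 0.89) = 1/0.11 ≈ 9.091.
ΔG contributes k·ΔG = (+$328 billion) / 0.11 ≈ +$2,981.8 billion.
ΔT of +$289 billion changes first-round spending by −c·ΔT = −$257.21 billion, contributing k·(−c·ΔT) = (−$257.21 billion) / 0.11 ≈ −$2,338.3 billion.
Net ΔY = k(ΔG − c·ΔT) = (+$70.79 billion) / 0.11 ≈ +$644 billion.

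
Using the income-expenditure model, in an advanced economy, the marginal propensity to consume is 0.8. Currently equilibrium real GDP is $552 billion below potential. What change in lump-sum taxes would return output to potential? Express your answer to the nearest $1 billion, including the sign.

−$138 billion

Spending multiplier = 1/(1 − MPC) = 1/(1 − 0.8) = 1/0.2 = 5.
Tax multiplier = −c·k = −0.8/0.2 = −4. Need ΔY = +$552 billion, so ΔT = ΔY/(−c·k) = −(+$552 billion) × 0.2 / 0.8 = −$138 billion.
The government should cut lump-sum taxes by $138 billion.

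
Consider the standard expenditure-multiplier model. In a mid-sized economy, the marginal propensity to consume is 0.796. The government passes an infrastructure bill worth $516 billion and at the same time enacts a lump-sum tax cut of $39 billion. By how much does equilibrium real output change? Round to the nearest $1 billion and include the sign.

Expenditure multiplier = 1/(1 − MPC) = 1/(1 − 0.796) = 1/0.204 ≈ 4.902.
ΔG contributes k·ΔG = (+$516 billion) / 0.204 ≈ +$2,529.4 billion.
ΔT of −$39 billion changes first-round spending by −c·ΔT = +$31.044 billion, contributing k·(−c·ΔT) = (+$31.044 billion) / 0.204 ≈ +$152.2 billion.
Net ΔY = k(ΔG − c·ΔT) = (+$547.044 billion) / 0.204 ≈ +$2,682 billion.

+$2,682 billion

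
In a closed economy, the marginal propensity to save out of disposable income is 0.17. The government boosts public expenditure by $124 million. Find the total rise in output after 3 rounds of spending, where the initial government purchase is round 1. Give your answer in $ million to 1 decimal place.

$312.3 million

MPC = 1 − MPS = 1 − 0.17 = 0.83.
Round 1 adds ΔG = $124 million; each later round is MPC = 0.83 times the previous.
After 3 rounds: 124 + 102.92 + 85.4236 = ΔG·(1 − c^3)/(1 − c) = 124 × (1 − 0.571787)/0.17 ≈ $312.3 million.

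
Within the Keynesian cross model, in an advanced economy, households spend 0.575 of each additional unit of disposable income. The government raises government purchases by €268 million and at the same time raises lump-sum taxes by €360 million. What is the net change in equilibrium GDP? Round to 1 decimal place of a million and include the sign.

Expenditure multiplier = 1/(1 − MPC) = 1/(1 − 0.575) = 1/0.425 ≈ 2.353.
ΔG contributes k·ΔG = (+€268 million) / 0.425 ≈ +€630.6 million.
ΔT of +€360 million changes first-round spending by −c·ΔT = −€207 million, contributing k·(−c·ΔT) = (−€207 million) / 0.425 ≈ −€487.1 million.
Net ΔY = k(ΔG − c·ΔT) = (+€61 million) / 0.425 ≈ +€143.5 million.

+€143.5 million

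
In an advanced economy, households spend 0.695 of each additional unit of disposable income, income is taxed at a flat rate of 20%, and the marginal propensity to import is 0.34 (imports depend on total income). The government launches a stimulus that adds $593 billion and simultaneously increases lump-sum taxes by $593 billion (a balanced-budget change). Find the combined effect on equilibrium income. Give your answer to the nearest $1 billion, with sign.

Expenditure multiplier = 1/(1 − c(1−t) + m) = 1/(1 − 0.695×0.8 + 0.34) = 1/0.784 ≈ 1.276.
ΔG contributes k·ΔG = (+$593 billion) / 0.784 ≈ +$756.4 billion.
ΔT of +$593 billion changes first-round spending by −c·ΔT = −$412.135 billion, contributing k·(−c·ΔT) = (−$412.135 billion) / 0.784 ≈ −$525.7 billion.
Net ΔY = k(ΔG − c·ΔT) = (+$180.865 billion) / 0.784 ≈ +$231 billion.

+$231 billion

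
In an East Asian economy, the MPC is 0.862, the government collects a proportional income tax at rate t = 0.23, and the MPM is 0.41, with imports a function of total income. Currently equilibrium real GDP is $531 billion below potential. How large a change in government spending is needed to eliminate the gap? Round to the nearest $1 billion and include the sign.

Spending multiplier = 1/(1 − c(1−t) + m) = 1/(1 − 0.862×0.77 + 0.41) = 1/0.74626 ≈ 1.34.
Need ΔY = +$531 billion, so ΔG = ΔY/k = (+$531 billion) × 0.74626 ≈ +$396 billion.
The government should increase government spending by $396 billion.

+$396 billion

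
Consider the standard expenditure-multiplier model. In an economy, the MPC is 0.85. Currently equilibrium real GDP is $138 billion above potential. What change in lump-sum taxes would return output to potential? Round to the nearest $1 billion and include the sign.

+$24 billion

Spending multiplier = 1/(1 − MPC) = 1/(1 − 0.85) = 1/0.15 ≈ 6.667.
Tax multiplier = −c·k = −0.85/0.15 ≈ −5.667. Need ΔY = −$138 billion, so ΔT = ΔY/(−c·k) = −(−$138 billion) × 0.15 / 0.85 ≈ +$24 billion.
The government should raise lump-sum taxes by $24 billion.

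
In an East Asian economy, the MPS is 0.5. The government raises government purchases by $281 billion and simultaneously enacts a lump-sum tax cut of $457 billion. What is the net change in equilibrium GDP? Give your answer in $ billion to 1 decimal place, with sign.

+$1,019.0 billion

MPC = 1 − MPS = 1 − 0.5 = 0.5.
Expenditure multiplier = 1/(1 − MPC) = 1/(1 − 0.5) = 1/0.5 = 2.
ΔG contributes k·ΔG = (+$281 billion) / 0.5 = +$562 billion.
ΔT of −$457 billion changes first-round spending by −c·ΔT = +$228.5 billion, contributing k·(−c·ΔT) = (+$228.5 billion) / 0.5 = +$457 billion.
Net ΔY = k(ΔG − c·ΔT) = (+$509.5 billion) / 0.5 = +$1,019 billion.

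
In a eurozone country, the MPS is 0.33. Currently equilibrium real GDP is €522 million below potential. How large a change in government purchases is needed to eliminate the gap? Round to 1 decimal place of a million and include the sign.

+€172.3 million

MPC = 1 − MPS = 1 − 0.33 = 0.67.
Spending multiplier = 1/(1 − MPC) = 1/(1 − 0.67) = 1/0.33 ≈ 3.03.
Need ΔY = +€522 million, so ΔG = ΔY/k = (+€522 million) × 0.33 ≈ +€172.3 million.
The government should increase government purchases by €172.3 million.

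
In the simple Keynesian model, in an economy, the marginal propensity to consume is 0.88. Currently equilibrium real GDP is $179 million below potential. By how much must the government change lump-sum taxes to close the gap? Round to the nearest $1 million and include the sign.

−$24 million

Spending multiplier = 1/(1 − MPC) = 1/(1 − 0.88) = 1/0.12 ≈ 8.333.
Tax multiplier = −c·k = −0.88/0.12 ≈ −7.333. Need ΔY = +$179 million, so ΔT = ΔY/(−c·k) = −(+$179 million) × 0.12 / 0.88 ≈ −$24 million.
The government should cut lump-sum taxes by $24 million.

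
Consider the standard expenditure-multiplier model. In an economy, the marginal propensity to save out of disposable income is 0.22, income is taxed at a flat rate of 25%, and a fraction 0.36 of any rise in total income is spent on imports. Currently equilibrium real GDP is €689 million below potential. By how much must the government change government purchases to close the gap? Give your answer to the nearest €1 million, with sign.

+€534 million

MPC = 1 − MPS = 1 − 0.22 = 0.78.
Spending multiplier = 1/(1 − c(1−t) + m) = 1/(1 − 0.78×0.75 + 0.36) = 1/0.775 ≈ 1.29.
Need ΔY = +€689 million, so ΔG = ΔY/k = (+€689 million) × 0.775 ≈ +€534 million.
The government should increase government purchases by €534 million.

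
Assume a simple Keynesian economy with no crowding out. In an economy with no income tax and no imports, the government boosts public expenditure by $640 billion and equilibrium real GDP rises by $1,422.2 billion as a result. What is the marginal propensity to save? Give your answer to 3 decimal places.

Implied spending multiplier k = ΔY/ΔG = 1,422.2/640 ≈ 2.2222.
Since k = 1/(1 − MPC), MPC = 1 − 1/k = 1 − ΔG/ΔY = 1 − 640/1,422.2 ≈ 0.550.
MPS = 1 − MPC = 0.450.

0.450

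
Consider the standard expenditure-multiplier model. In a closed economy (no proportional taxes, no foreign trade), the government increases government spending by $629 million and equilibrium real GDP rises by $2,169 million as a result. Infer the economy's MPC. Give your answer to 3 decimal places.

0.710

Implied spending multiplier k = ΔY/ΔG = 2,169/629 ≈ 3.4483.
Since k = 1/(1 − MPC), MPC = 1 − 1/k = 1 − ΔG/ΔY = 1 − 629/2,169 ≈ 0.710.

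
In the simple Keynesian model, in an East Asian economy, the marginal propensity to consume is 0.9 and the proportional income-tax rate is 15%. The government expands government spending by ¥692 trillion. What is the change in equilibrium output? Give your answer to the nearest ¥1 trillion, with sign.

+¥2,945 trillion

Government-spending multiplier = 1/(1 − c(1−t)) = 1/(1 − 0.9×0.85) = 1/0.235 ≈ 4.255.
ΔY = k × ΔG = (+¥692 trillion) / 0.235 ≈ +¥2,945 trillion.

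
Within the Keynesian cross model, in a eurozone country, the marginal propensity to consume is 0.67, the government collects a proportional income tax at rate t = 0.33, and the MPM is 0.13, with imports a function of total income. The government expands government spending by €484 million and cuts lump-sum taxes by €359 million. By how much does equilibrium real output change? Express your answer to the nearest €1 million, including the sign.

Expenditure multiplier = 1/(1 − c(1−t) + m) = 1/(1 − 0.67×0.67 + 0.13) = 1/0.6811 ≈ 1.468.
ΔG contributes k·ΔG = (+€484 million) / 0.6811 ≈ +€710.6 million.
ΔT of −€359 million changes first-round spending by −c·ΔT = +€240.53 million, contributing k·(−c·ΔT) = (+€240.53 million) / 0.6811 ≈ +€353.1 million.
Net ΔY = k(ΔG − c·ΔT) = (+€724.53 million) / 0.6811 ≈ +€1,064 million.

+€1,064 million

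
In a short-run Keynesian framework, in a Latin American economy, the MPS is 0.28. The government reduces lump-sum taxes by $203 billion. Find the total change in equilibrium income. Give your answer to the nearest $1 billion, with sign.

+$522 billion

MPC = 1 − MPS = 1 − 0.28 = 0.72.
A lump-sum tax change of −$203 billion shifts disposable income by +$203 billion; first-round consumption changes by −c × ΔT = −0.72 × (−$203 billion) = +$146.16 billion.
Expenditure multiplier = 1/(1 − MPC) = 1/(1 − 0.72) = 1/0.28 ≈ 3.571.
The tax multiplier is −c × k ≈ −2.571, so ΔY = k × (−c·ΔT) = (+$146.16 billion) / 0.28 = +$522 billion.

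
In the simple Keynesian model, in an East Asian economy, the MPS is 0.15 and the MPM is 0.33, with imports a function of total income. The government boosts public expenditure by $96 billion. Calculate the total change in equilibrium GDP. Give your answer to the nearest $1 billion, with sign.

MPC = 1 − MPS = 1 − 0.15 = 0.85.
Expenditure multiplier = 1/(1 − c + m) = 1/(1 − 0.85 + 0.33) = 1/0.48 ≈ 2.083.
ΔY = k × ΔG = (+$96 billion) / 0.48 = +$200 billion.

+$200 billion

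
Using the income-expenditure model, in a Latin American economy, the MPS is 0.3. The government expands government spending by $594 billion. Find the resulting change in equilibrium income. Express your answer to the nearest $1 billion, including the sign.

MPC = 1 − MPS = 1 − 0.3 = 0.7.
Government-spending multiplier = 1/(1 − MPC) = 1/(1 − 0.7) = 1/0.3 ≈ 3.333.
ΔY = k × ΔG = (+$594 billion) / 0.3 = +$1,980 billion.

+$1,980 billion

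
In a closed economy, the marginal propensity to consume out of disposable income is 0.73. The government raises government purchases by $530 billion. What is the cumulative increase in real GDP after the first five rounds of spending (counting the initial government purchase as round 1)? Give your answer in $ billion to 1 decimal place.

$1,556.0 billion

Round 1 adds ΔG = $530 billion; each later round is MPC = 0.73 times the previous.
After 5 rounds: 530 + 386.9 + 282.437 + 206.17901 + 150.5106773 = ΔG·(1 − c^5)/(1 − c) = 530 × (1 − 0.2073071593)/0.27 ≈ $1,556 billion.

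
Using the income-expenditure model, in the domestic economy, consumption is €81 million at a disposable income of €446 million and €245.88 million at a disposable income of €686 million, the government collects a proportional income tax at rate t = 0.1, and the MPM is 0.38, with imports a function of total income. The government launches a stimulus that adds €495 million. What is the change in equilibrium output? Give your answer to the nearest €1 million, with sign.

MPC = ΔC/ΔYd = (245.88 − 81)/(686 − 446) = 164.88/240 = 0.687.
Spending multiplier = 1/(1 − c(1−t) + m) = 1/(1 − 0.687×0.9 + 0.38) = 1/0.7617 ≈ 1.313.
ΔY = k × ΔG = (+€495 million) / 0.7617 ≈ +€650 million.

+€650 million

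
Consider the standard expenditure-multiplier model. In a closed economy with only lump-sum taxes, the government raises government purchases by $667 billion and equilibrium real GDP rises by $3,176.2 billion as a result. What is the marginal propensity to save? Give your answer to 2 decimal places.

Implied spending multiplier k = ΔY/ΔG = 3,176.2/667 ≈ 4.7619.
Since k = 1/(1 − MPC), MPC = 1 − 1/k = 1 − ΔG/ΔY = 1 − 667/3,176.2 ≈ 0.79.
MPS = 1 − MPC = 0.21.

0.21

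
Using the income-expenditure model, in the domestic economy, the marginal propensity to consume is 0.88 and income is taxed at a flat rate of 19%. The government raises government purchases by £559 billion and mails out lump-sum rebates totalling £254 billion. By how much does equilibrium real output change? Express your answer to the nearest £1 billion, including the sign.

Expenditure multiplier = 1/(1 − c(1−t)) = 1/(1 − 0.88×0.81) = 1/0.2872 ≈ 3.482.
ΔG contributes k·ΔG = (+£559 billion) / 0.2872 ≈ +£1,946.4 billion.
ΔT of −£254 billion changes first-round spending by −c·ΔT = +£223.52 billion, contributing k·(−c·ΔT) = (+£223.52 billion) / 0.2872 ≈ +£778.3 billion.
Net ΔY = k(ΔG − c·ΔT) = (+£782.52 billion) / 0.2872 ≈ +£2,725 billion.

+£2,725 billion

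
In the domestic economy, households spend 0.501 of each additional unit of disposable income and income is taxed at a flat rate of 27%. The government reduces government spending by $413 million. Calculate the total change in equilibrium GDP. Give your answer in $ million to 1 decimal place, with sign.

−$651.1 million

Spending multiplier = 1/(1 − c(1−t)) = 1/(1 − 0.501×0.73) = 1/0.63427 ≈ 1.577.
ΔY = k × ΔG = (−$413 million) / 0.63427 ≈ −$651.1 million.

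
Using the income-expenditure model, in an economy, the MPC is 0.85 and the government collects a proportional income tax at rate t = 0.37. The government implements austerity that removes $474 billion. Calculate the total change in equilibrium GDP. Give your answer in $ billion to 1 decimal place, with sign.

Expenditure multiplier = 1/(1 − c(1−t)) = 1/(1 − 0.85×0.63) = 1/0.4645 ≈ 2.153.
ΔY = k × ΔG = (−$474 billion) / 0.4645 ≈ −$1,020.5 billion.

−$1,020.5 billion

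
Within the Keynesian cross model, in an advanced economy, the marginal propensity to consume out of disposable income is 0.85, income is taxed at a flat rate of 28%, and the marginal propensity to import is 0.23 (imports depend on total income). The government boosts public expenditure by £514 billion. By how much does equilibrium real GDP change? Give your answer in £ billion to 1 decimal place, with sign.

+£831.7 billion

Government-spending multiplier = 1/(1 − c(1−t) + m) = 1/(1 − 0.85×0.72 + 0.23) = 1/0.618 ≈ 1.618.
ΔY = k × ΔG = (+£514 billion) / 0.618 ≈ +£831.7 billion.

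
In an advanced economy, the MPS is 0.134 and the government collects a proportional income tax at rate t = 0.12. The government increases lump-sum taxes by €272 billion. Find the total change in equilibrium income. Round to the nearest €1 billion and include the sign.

−€990 billion

MPC = 1 − MPS = 1 − 0.134 = 0.866.
A lump-sum tax change of +€272 billion shifts disposable income by −€272 billion; first-round consumption changes by −c × ΔT = −0.866 × (+€272 billion) = −€235.552 billion.
Expenditure multiplier = 1/(1 − c(1−t)) = 1/(1 − 0.866×0.88) = 1/0.23792 ≈ 4.203.
The tax multiplier is −c × k ≈ −3.64, so ΔY = k × (−c·ΔT) = (−€235.552 billion) / 0.23792 ≈ −€990 billion.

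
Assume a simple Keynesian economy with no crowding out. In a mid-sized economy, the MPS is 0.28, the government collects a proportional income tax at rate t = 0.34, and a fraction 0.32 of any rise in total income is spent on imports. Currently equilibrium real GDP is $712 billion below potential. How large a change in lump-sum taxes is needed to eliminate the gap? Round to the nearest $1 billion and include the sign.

MPC = 1 − MPS = 1 − 0.28 = 0.72.
Spending multiplier = 1/(1 − c(1−t) + m) = 1/(1 − 0.72×0.66 + 0.32) = 1/0.8448 ≈ 1.184.
Tax multiplier = −c·k = −0.72/0.8448 ≈ −0.852. Need ΔY = +$712 billion, so ΔT = ΔY/(−c·k) = −(+$712 billion) × 0.8448 / 0.72 ≈ −$835 billion.
The government should cut lump-sum taxes by $835 billion.

−$835 billion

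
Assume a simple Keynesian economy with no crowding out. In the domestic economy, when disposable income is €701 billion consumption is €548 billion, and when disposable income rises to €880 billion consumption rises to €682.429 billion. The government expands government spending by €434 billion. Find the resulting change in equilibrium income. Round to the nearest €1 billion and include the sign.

MPC = ΔC/ΔYd = (682.429 − 548)/(880 − 701) = 134.429/179 = 0.751.
Government-spending multiplier = 1/(1 − MPC) = 1/(1 − 0.751) = 1/0.249 ≈ 4.016.
ΔY = k × ΔG = (+€434 billion) / 0.249 ≈ +€1,743 billion.

+€1,743 billion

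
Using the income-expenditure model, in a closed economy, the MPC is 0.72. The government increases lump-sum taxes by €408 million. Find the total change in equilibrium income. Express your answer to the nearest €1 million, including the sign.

A lump-sum tax change of +€408 million shifts disposable income by −€408 million; first-round consumption changes by −c × ΔT = −0.72 × (+€408 million) = −€293.76 million.
Expenditure multiplier = 1/(1 − MPC) = 1/(1 − 0.72) = 1/0.28 ≈ 3.571.
The tax multiplier is −c × k ≈ −2.571, so ΔY = k × (−c·ΔT) = (−€293.76 million) / 0.28 ≈ −€1,049 million.

−€1,049 million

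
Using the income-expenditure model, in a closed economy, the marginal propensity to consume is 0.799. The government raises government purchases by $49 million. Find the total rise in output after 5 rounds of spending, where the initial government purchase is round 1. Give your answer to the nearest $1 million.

Round 1 adds ΔG = $49 million; each later round is MPC = 0.799 times the previous.
After 5 rounds: 49 + 39.151 + 31.281649 + 24.994037551 + 19.970236003249 = ΔG·(1 − c^5)/(1 − c) = 49 × (1 − 0.325637113603999)/0.201 ≈ $164 million.

$164 million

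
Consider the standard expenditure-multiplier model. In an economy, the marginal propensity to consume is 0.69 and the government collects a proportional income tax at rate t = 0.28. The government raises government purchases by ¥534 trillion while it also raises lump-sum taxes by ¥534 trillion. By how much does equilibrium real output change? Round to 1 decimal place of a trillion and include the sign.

Expenditure multiplier = 1/(1 − c(1−t)) = 1/(1 − 0.69×0.72) = 1/0.5032 ≈ 1.987.
ΔG contributes k·ΔG = (+¥534 trillion) / 0.5032 ≈ +¥1,061.2 trillion.
ΔT of +¥534 trillion changes first-round spending by −c·ΔT = −¥368.46 trillion, contributing k·(−c·ΔT) = (−¥368.46 trillion) / 0.5032 ≈ −¥732.2 trillion.
Net ΔY = k(ΔG − c·ΔT) = (+¥165.54 trillion) / 0.5032 ≈ +¥329 trillion.

+¥329.0 trillion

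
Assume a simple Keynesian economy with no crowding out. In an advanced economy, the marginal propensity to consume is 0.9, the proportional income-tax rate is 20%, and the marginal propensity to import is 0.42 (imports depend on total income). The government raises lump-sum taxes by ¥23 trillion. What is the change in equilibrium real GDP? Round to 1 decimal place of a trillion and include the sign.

A lump-sum tax change of +¥23 trillion shifts disposable income by −¥23 trillion; first-round consumption changes by −c × ΔT = −0.9 × (+¥23 trillion) = −¥20.7 trillion.
Expenditure multiplier = 1/(1 − c(1−t) + m) = 1/(1 − 0.9×0.8 + 0.42) = 1/0.7 ≈ 1.429.
The tax multiplier is −c × k ≈ −1.286, so ΔY = k × (−c·ΔT) = (−¥20.7 trillion) / 0.7 ≈ −¥29.6 trillion.

−¥29.6 trillion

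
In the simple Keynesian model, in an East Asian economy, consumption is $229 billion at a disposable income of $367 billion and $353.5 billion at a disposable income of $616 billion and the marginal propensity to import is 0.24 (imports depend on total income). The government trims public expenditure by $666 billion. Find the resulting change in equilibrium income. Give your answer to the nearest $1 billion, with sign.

−$900 billion

MPC = ΔC/ΔYd = (353.5 − 229)/(616 − 367) = 124.5/249 = 0.5.
Expenditure multiplier = 1/(1 − c + m) = 1/(1 − 0.5 + 0.24) = 1/0.74 ≈ 1.351.
ΔY = k × ΔG = (−$666 billion) / 0.74 = −$900 billion.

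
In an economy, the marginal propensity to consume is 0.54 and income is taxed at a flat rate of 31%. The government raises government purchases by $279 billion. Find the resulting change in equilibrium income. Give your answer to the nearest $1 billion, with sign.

Spending multiplier = 1/(1 − c(1−t)) = 1/(1 − 0.54×0.69) = 1/0.6274 ≈ 1.594.
ΔY = k × ΔG = (+$279 billion) / 0.6274 ≈ +$445 billion.

+$445 billion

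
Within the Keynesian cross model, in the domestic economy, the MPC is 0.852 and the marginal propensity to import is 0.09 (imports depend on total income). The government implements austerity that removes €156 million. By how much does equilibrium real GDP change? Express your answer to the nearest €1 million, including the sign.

Government-spending multiplier = 1/(1 − c + m) = 1/(1 − 0.852 + 0.09) = 1/0.238 ≈ 4.202.
ΔY = k × ΔG = (−€156 million) / 0.238 ≈ −€655 million.

−€655 million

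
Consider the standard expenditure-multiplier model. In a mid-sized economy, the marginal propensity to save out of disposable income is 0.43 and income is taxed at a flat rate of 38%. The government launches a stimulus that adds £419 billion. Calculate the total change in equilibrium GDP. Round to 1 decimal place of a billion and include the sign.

MPC = 1 − MPS = 1 − 0.43 = 0.57.
Spending multiplier = 1/(1 − c(1−t)) = 1/(1 − 0.57×0.62) = 1/0.6466 ≈ 1.547.
ΔY = k × ΔG = (+£419 billion) / 0.6466 ≈ +£648 billion.

+£648.0 billion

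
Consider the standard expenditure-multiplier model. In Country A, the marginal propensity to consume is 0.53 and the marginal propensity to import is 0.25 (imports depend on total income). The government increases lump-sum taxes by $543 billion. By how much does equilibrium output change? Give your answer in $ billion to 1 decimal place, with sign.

−$399.7 billion

A lump-sum tax change of +$543 billion shifts disposable income by −$543 billion; first-round consumption changes by −c × ΔT = −0.53 × (+$543 billion) = −$287.79 billion.
Expenditure multiplier = 1/(1 − c + m) = 1/(1 − 0.53 + 0.25) = 1/0.72 ≈ 1.389.
The tax multiplier is −c × k ≈ −0.736, so ΔY = k × (−c·ΔT) = (−$287.79 billion) / 0.72 ≈ −$399.7 billion.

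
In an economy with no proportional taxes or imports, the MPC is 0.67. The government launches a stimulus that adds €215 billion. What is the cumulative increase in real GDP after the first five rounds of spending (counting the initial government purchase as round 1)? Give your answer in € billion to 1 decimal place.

€563.6 billion

Round 1 adds ΔG = €215 billion; each later round is MPC = 0.67 times the previous.
After 5 rounds: 215 + 144.05 + 96.5135 + 64.664045 + 43.32491015 = ΔG·(1 − c^5)/(1 − c) = 215 × (1 − 0.1350125107)/0.33 ≈ €563.6 billion.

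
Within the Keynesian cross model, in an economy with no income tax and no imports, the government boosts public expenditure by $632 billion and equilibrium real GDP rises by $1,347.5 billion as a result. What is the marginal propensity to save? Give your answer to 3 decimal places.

0.469

Implied spending multiplier k = ΔY/ΔG = 1,347.5/632 ≈ 2.1321.
Since k = 1/(1 − MPC), MPC = 1 − 1/k = 1 − ΔG/ΔY = 1 − 632/1,347.5 ≈ 0.531.
MPS = 1 − MPC = 0.469.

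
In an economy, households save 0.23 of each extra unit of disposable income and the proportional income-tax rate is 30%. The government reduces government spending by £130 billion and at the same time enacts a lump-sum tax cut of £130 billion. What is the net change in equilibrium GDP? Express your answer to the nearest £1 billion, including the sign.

−£65 billion

MPC = 1 − MPS = 1 − 0.23 = 0.77.
Expenditure multiplier = 1/(1 − c(1−t)) = 1/(1 − 0.77×0.7) = 1/0.461 ≈ 2.169.
ΔG contributes k·ΔG = (−£130 billion) / 0.461 ≈ −£282 billion.
ΔT of −£130 billion changes first-round spending by −c·ΔT = +£100.1 billion, contributing k·(−c·ΔT) = (+£100.1 billion) / 0.461 ≈ +£217.1 billion.
Net ΔY = k(ΔG − c·ΔT) = (−£29.9 billion) / 0.461 ≈ −£65 billion.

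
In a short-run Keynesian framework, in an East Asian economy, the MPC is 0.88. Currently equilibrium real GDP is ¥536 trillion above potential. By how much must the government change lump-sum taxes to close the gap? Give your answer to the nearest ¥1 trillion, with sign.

Spending multiplier = 1/(1 − MPC) = 1/(1 − 0.88) = 1/0.12 ≈ 8.333.
Tax multiplier = −c·k = −0.88/0.12 ≈ −7.333. Need ΔY = −¥536 trillion, so ΔT = ΔY/(−c·k) = −(−¥536 trillion) × 0.12 / 0.88 ≈ +¥73 trillion.
The government should raise lump-sum taxes by ¥73 trillion.

+¥73 trillion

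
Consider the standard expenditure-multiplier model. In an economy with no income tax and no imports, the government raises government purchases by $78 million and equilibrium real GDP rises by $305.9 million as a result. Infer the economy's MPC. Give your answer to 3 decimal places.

Implied spending multiplier k = ΔY/ΔG = 305.9/78 ≈ 3.9218.
Since k = 1/(1 − MPC), MPC = 1 − 1/k = 1 − ΔG/ΔY = 1 − 78/305.9 ≈ 0.745.

0.745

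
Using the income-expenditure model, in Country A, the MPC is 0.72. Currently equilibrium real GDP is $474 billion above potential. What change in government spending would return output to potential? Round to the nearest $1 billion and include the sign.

−$133 billion

Spending multiplier = 1/(1 − MPC) = 1/(1 − 0.72) = 1/0.28 ≈ 3.571.
Need ΔY = −$474 billion, so ΔG = ΔY/k = (−$474 billion) × 0.28 ≈ −$133 billion.
The government should cut government spending by $133 billion.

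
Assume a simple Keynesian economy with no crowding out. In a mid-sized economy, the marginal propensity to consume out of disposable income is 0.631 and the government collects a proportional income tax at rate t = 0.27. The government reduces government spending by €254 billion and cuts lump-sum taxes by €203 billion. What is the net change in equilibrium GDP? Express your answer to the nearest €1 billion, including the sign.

Expenditure multiplier = 1/(1 − c(1−t)) = 1/(1 − 0.631×0.73) = 1/0.53937 ≈ 1.854.
ΔG contributes k·ΔG = (−€254 billion) / 0.53937 ≈ −€470.9 billion.
ΔT of −€203 billion changes first-round spending by −c·ΔT = +€128.093 billion, contributing k·(−c·ΔT) = (+€128.093 billion) / 0.53937 ≈ +€237.5 billion.
Net ΔY = k(ΔG − c·ΔT) = (−€125.907 billion) / 0.53937 ≈ −€233 billion.

−€233 billion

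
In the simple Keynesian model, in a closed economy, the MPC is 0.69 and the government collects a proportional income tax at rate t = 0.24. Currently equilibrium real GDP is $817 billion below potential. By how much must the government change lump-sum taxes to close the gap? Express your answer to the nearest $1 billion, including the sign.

Spending multiplier = 1/(1 − c(1−t)) = 1/(1 − 0.69×0.76) = 1/0.4756 ≈ 2.103.
Tax multiplier = −c·k = −0.69/0.4756 ≈ −1.451. Need ΔY = +$817 billion, so ΔT = ΔY/(−c·k) = −(+$817 billion) × 0.4756 / 0.69 ≈ −$563 billion.
The government should cut lump-sum taxes by $563 billion.

−$563 billion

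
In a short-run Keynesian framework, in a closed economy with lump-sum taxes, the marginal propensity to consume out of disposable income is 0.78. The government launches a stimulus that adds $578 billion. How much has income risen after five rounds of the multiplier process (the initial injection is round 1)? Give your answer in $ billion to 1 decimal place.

$1,868.7 billion

Round 1 adds ΔG = $578 billion; each later round is MPC = 0.78 times the previous.
After 5 rounds: 578 + 450.84 + 351.6552 + 274.291056 + 213.94702368 = ΔG·(1 − c^5)/(1 − c) = 578 × (1 − 0.2887174368)/0.22 ≈ $1,868.7 billion.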